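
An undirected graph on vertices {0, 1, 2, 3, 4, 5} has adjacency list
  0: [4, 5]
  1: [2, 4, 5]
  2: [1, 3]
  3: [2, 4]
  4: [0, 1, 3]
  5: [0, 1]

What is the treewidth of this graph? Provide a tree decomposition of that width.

Treewidth 2.
One optimal decomposition is:
Bags: B1 = {1, 2, 3}  B2 = {1, 3, 4}  B3 = {1, 4, 5}  B4 = {0, 4, 5}
Tree: B1–B2, B2–B3, B3–B4

Every bag has size at most 3, so the width is 3 − 1 = 2 and tw(G) ≤ 2. For the lower bound, G contains the cycle 2–3–4–1–2, so G is not a forest; only forests have treewidth ≤ 1, hence tw(G) ≥ 2. Combining the bounds, tw(G) = 2.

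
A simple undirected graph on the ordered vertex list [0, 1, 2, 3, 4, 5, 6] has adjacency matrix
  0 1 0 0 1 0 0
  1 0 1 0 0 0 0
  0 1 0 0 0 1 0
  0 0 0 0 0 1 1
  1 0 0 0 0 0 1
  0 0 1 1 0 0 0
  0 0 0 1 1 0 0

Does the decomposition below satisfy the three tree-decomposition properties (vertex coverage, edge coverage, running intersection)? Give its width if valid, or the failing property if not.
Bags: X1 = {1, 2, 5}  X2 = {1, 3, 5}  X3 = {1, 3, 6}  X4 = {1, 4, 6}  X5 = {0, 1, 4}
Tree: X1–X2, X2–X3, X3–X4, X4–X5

Checking the three conditions: (i) the bags cover all of {0, 1, 2, 3, 4, 5, 6}; (ii) for each edge, some bag contains both endpoints; (iii) the bags containing any fixed vertex form a subtree. All hold, so the decomposition is valid with width 3 − 1 = 2.

Yes; width 2.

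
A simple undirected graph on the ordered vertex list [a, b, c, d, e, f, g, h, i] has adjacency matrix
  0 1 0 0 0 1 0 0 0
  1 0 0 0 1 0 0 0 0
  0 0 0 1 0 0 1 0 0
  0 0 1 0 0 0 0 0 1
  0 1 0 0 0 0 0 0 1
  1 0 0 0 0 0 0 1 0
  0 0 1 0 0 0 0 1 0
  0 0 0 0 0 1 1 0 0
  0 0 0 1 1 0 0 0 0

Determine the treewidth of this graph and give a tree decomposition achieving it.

Treewidth 2.
One optimal decomposition is:
Bags: B1 = {f, g, h}  B2 = {a, f, g}  B3 = {a, b, g}  B4 = {b, e, g}  B5 = {e, g, i}  B6 = {d, g, i}  B7 = {c, d, g}
Tree: B1–B2, B2–B3, B3–B4, B4–B5, B5–B6, B6–B7

The largest bag has 3 vertices, giving width 2; this decomposition certifies tw(G) ≤ 2. For the lower bound, G contains the cycle g–h–f–a–b–e–i–d–c–g, so G is not a forest; only forests have treewidth ≤ 1, hence tw(G) ≥ 2. Therefore the treewidth is 2.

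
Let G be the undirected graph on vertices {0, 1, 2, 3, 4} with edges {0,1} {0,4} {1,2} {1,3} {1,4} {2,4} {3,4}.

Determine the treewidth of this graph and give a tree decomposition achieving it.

Each bag holds 3 vertices, so the decomposition has width 2, which upper-bounds the treewidth. For the lower bound, the 3 vertices {0, 1, 4} are pairwise adjacent, and any tree decomposition puts a clique entirely inside one bag — forcing width ≥ 2. Combining the bounds, tw(G) = 2.

Treewidth 2.
One such decomposition:
Bags: B1 = {0, 1, 4}  B2 = {1, 3, 4}  B3 = {1, 2, 4}
Tree: B1–B2, B2–B3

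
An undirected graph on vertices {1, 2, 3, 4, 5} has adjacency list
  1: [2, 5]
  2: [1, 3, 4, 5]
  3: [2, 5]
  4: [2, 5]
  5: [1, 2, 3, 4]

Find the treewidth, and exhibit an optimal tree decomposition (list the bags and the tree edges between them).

Treewidth 2.
One such decomposition:
Bags: B1 = {1, 2, 5}  B2 = {2, 3, 5}  B3 = {2, 4, 5}
Tree: B1–B2, B2–B3

The largest bag has 3 vertices, giving width 2; this decomposition certifies tw(G) ≤ 2. Conversely, {1, 2, 5} is a clique of size 3, and the vertices of any clique must share a bag in every tree decomposition; so some bag has ≥ 3 vertices and tw(G) ≥ 2. Combining the bounds, tw(G) = 2.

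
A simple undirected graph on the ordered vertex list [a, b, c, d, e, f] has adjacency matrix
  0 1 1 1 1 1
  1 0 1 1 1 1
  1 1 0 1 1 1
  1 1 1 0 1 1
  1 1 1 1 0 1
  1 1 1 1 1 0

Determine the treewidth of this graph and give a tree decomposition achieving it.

Treewidth 5.
Bags: B1 = {a, b, c, d, e, f}
Tree: (single bag)

With just one bag of size 6, the width is 6 − 1 = 5, so tw(G) ≤ 5. For the lower bound, the 6 vertices {a, b, c, d, e, f} are pairwise adjacent, and any tree decomposition puts a clique entirely inside one bag — forcing width ≥ 5. Hence tw(G) = 5 exactly.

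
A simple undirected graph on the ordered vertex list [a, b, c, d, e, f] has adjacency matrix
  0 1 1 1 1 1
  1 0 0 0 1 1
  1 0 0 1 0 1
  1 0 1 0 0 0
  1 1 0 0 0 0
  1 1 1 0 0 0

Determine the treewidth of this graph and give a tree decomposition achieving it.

The largest bag has 3 vertices, giving width 2; this decomposition certifies tw(G) ≤ 2. On the other hand G contains the 3-clique {a, c, d}. A clique must lie in a single bag of any decomposition, so no decomposition can have width below 2. The upper and lower bounds meet at 2, so that is the treewidth.

Treewidth 2.
One optimal decomposition is:
Bags: B1 = {a, c, f}  B2 = {a, c, d}  B3 = {a, b, f}  B4 = {a, b, e}
Tree: B1–B2, B1–B3, B3–B4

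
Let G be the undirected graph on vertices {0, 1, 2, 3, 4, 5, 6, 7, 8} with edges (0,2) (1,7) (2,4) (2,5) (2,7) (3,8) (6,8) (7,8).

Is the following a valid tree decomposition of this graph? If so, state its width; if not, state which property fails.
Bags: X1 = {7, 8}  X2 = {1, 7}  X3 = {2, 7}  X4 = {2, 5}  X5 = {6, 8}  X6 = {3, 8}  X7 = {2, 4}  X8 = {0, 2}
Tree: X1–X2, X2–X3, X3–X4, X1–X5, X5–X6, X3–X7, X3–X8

Every vertex of G appears in some bag (union = {0, 1, 2, 3, 4, 5, 6, 7, 8}); every edge is covered by a bag; and for each vertex v the set of bags containing v is connected in the bag tree. The decomposition is therefore valid. The largest bag has 2 vertices, so the width is 1.

Yes; width 1.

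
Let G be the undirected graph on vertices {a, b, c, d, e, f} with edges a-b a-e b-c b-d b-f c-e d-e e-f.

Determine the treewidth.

2

A width-2 tree decomposition is:
Bags: B1 = {b, e, f}  B2 = {a, b, e}  B3 = {b, c, e}  B4 = {b, d, e}
Tree: B1–B2, B2–B3, B3–B4
Every bag has size at most 3, so the width is 3 − 1 = 2 and tw(G) ≤ 2. The edges e–f–b–a–e form a cycle, so G is not a tree and its treewidth is at least 2. The upper and lower bounds meet at 2, so that is the treewidth.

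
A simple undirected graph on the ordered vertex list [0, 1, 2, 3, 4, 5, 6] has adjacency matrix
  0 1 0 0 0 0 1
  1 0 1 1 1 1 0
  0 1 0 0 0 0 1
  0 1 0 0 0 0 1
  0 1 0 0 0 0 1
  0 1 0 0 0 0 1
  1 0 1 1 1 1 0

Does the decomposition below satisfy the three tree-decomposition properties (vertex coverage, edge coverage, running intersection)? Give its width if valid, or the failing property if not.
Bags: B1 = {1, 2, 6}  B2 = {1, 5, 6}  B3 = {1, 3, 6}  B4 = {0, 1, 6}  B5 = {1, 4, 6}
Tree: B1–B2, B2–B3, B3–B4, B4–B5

Vertex coverage: the bags together contain {0, 1, 2, 3, 4, 5, 6}, the full vertex set. Edge coverage: each edge of G has both endpoints in at least one bag. Running intersection: for every vertex, the bags containing it form a connected subtree. All three properties hold, so this is a valid tree decomposition of width max|bag| − 1 = 2, and hence tw(G) ≤ 2.

Yes; width 2.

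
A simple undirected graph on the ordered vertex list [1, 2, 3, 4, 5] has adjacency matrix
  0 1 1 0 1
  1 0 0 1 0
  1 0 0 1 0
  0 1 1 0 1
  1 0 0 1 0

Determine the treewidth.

A width-2 tree decomposition is:
Bags: B1 = {1, 3, 4}  B2 = {1, 4, 5}  B3 = {1, 2, 4}
Tree: B1–B2, B2–B3
Each bag holds 3 vertices, so the decomposition has width 2, which upper-bounds the treewidth. For the lower bound, G contains the cycle 3–4–5–1–3, so G is not a forest; only forests have treewidth ≤ 1, hence tw(G) ≥ 2. Hence tw(G) = 2 exactly.

2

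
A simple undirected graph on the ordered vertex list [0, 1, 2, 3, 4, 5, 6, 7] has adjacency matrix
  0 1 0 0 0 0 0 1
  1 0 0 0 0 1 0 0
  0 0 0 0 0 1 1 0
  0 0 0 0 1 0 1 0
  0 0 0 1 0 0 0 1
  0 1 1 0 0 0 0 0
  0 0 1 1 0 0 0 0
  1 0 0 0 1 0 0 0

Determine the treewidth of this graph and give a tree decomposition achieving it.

The largest bag has 3 vertices, giving width 2; this decomposition certifies tw(G) ≤ 2. The edges 4–3–6–2–5–1–0–7–4 form a cycle, so G is not a tree and its treewidth is at least 2. Therefore the treewidth is 2.

Treewidth 2.
Bags: B1 = {3, 4, 6}  B2 = {2, 4, 6}  B3 = {2, 4, 5}  B4 = {1, 4, 5}  B5 = {0, 1, 4}  B6 = {0, 4, 7}
Tree: B1–B2, B2–B3, B3–B4, B4–B5, B5–B6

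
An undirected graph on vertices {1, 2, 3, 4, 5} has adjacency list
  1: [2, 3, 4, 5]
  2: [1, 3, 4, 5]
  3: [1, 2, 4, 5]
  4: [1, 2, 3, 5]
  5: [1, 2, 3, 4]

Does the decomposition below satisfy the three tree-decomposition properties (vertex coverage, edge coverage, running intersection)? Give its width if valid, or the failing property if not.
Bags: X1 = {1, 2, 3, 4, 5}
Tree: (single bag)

Yes; width 4.

Vertex coverage: the bags together contain {1, 2, 3, 4, 5}, the full vertex set. Edge coverage: each edge of G has both endpoints in at least one bag. Running intersection: for every vertex, the bags containing it form a connected subtree. All three properties hold, so this is a valid tree decomposition of width max|bag| − 1 = 4, and hence tw(G) ≤ 4.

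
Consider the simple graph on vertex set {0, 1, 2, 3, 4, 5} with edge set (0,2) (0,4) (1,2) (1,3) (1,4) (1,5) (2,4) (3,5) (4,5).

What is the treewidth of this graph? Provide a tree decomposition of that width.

The largest bag has 3 vertices, giving width 2; this decomposition certifies tw(G) ≤ 2. For the lower bound, the 3 vertices {0, 2, 4} are pairwise adjacent, and any tree decomposition puts a clique entirely inside one bag — forcing width ≥ 2. Hence tw(G) = 2 exactly.

Treewidth 2.
One such decomposition:
Bags: B1 = {1, 4, 5}  B2 = {1, 3, 5}  B3 = {1, 2, 4}  B4 = {0, 2, 4}
Tree: B1–B2, B1–B3, B3–B4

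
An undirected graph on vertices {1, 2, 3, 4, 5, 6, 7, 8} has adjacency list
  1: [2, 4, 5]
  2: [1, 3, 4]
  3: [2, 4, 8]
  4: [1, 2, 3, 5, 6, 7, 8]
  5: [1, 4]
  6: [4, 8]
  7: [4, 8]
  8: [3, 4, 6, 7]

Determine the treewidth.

A width-2 tree decomposition is:
Bags: B1 = {4, 7, 8}  B2 = {3, 4, 8}  B3 = {2, 3, 4}  B4 = {4, 6, 8}  B5 = {1, 2, 4}  B6 = {1, 4, 5}
Tree: B1–B2, B2–B3, B2–B4, B3–B5, B5–B6
Every bag has size at most 3, so the width is 3 − 1 = 2 and tw(G) ≤ 2. For the lower bound, the 3 vertices {3, 4, 8} are pairwise adjacent, and any tree decomposition puts a clique entirely inside one bag — forcing width ≥ 2. The upper and lower bounds meet at 2, so that is the treewidth.

2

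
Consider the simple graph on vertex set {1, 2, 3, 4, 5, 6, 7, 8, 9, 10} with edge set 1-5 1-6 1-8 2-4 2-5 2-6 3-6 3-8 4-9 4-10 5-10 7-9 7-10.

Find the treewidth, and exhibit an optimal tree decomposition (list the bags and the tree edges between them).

Treewidth 2.
One such decomposition:
Bags: B1 = {4, 7, 9}  B2 = {4, 7, 10}  B3 = {2, 4, 10}  B4 = {2, 5, 10}  B5 = {2, 5, 6}  B6 = {1, 5, 6}  B7 = {1, 3, 6}  B8 = {1, 3, 8}
Tree: B1–B2, B2–B3, B3–B4, B4–B5, B5–B6, B6–B7, B7–B8

Each bag holds 3 vertices, so the decomposition has width 2, which upper-bounds the treewidth. For the lower bound, G contains the cycle 9–7–10–4–9, so G is not a forest; only forests have treewidth ≤ 1, hence tw(G) ≥ 2. Therefore the treewidth is 2.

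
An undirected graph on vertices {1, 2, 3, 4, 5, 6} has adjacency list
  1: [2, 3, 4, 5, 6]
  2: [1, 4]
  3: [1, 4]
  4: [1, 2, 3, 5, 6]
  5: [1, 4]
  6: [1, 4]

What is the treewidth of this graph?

2

A width-2 tree decomposition is:
Bags: B1 = {1, 4, 6}  B2 = {1, 4, 5}  B3 = {1, 2, 4}  B4 = {1, 3, 4}
Tree: B1–B2, B1–B3, B2–B4
The largest bag has 3 vertices, giving width 2; this decomposition certifies tw(G) ≤ 2. For the lower bound, the 3 vertices {1, 2, 4} are pairwise adjacent, and any tree decomposition puts a clique entirely inside one bag — forcing width ≥ 2. Hence tw(G) = 2 exactly.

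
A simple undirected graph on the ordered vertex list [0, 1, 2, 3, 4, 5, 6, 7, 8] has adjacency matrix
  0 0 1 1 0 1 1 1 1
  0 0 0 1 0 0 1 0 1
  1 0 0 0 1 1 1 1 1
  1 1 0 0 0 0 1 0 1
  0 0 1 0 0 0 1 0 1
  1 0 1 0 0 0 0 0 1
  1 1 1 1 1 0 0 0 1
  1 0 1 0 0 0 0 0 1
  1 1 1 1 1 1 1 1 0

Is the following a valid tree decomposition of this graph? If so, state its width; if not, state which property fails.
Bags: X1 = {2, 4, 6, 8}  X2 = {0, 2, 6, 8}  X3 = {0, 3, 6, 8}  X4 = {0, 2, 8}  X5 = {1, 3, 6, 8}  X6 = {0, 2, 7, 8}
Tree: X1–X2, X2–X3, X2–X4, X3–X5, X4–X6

No — vertex 5 appears in no bag.

A tree decomposition must satisfy three properties: every vertex lies in some bag; for every edge, both endpoints lie together in some bag; and for every vertex, the bags containing it form a connected subtree. Here vertex 5 appears in no bag, so the decomposition is invalid.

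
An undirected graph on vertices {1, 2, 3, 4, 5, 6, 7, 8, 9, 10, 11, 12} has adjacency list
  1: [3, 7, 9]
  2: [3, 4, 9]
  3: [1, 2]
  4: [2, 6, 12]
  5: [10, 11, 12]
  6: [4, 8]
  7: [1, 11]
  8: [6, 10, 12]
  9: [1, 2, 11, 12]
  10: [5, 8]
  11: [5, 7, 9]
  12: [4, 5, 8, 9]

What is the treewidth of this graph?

A width-3 tree decomposition is:
Bags: B1 = {5, 6, 8, 10}  B2 = {5, 6, 8, 12}  B3 = {4, 5, 6, 12}  B4 = {4, 5, 11, 12}  B5 = {4, 9, 11, 12}  B6 = {2, 4, 9, 11}  B7 = {2, 7, 9, 11}  B8 = {1, 2, 7, 9}  B9 = {1, 2, 3, 7}
Tree: B1–B2, B2–B3, B3–B4, B4–B5, B5–B6, B6–B7, B7–B8, B8–B9
The largest bag has 4 vertices, giving width 3; this decomposition certifies tw(G) ≤ 3. For the lower bound: the 4 vertex sets {6,8,10}, {5}, {12}, {2,4,9,11} are disjoint, each induces a connected subgraph, and every pair is joined by at least one edge of G. Contracting each set to a single vertex therefore yields K_{4} as a minor, and since treewidth is minor-monotone, tw(G) ≥ tw(K_{4}) = 3. Combining the bounds, tw(G) = 3.

3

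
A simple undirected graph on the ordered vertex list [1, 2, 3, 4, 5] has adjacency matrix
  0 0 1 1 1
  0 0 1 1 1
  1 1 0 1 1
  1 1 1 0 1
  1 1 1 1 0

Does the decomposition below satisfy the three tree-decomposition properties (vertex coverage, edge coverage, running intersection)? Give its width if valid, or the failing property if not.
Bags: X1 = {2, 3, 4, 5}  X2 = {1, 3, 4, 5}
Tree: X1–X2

Every vertex of G appears in some bag (union = {1, 2, 3, 4, 5}); every edge is covered by a bag; and for each vertex v the set of bags containing v is connected in the bag tree. The decomposition is therefore valid. The largest bag has 4 vertices, so the width is 3.

Yes; width 3.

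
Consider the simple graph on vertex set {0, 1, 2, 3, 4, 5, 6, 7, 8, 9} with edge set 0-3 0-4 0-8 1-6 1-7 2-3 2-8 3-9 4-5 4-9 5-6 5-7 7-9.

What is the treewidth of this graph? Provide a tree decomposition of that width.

The largest bag has 3 vertices, giving width 2; this decomposition certifies tw(G) ≤ 2. Since 2–8–0–3–2 is a cycle in G, G is not acyclic. Forests are exactly the graphs of treewidth ≤ 1, so tw(G) ≥ 2. Therefore the treewidth is 2.

Treewidth 2.
Bags: B1 = {2, 3, 8}  B2 = {0, 3, 8}  B3 = {0, 3, 9}  B4 = {0, 4, 9}  B5 = {4, 7, 9}  B6 = {4, 5, 7}  B7 = {1, 5, 7}  B8 = {1, 5, 6}
Tree: B1–B2, B2–B3, B3–B4, B4–B5, B5–B6, B6–B7, B7–B8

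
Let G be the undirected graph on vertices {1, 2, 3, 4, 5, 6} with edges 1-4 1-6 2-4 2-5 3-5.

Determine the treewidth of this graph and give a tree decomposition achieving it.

The largest bag has 2 vertices, giving width 1; this decomposition certifies tw(G) ≤ 1. G has an edge, so its treewidth is at least 1. Therefore the treewidth is 1.

Treewidth 1.
One such decomposition:
Bags: B1 = {1, 6}  B2 = {1, 4}  B3 = {2, 4}  B4 = {2, 5}  B5 = {3, 5}
Tree: B1–B2, B2–B3, B3–B4, B4–B5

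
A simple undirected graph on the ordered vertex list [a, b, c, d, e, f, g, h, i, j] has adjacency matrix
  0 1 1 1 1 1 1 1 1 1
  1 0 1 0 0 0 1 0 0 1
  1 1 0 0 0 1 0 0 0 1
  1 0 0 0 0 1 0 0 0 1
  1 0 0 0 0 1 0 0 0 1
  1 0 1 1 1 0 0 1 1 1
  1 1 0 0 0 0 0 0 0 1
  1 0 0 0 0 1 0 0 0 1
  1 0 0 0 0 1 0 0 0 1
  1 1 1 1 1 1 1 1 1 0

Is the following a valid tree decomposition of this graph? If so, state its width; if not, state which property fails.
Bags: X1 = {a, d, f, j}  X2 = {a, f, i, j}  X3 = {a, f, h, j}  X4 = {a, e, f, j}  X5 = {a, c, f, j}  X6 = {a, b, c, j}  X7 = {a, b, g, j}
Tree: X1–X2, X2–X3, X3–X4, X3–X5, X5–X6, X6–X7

Vertex coverage: the bags together contain {a, b, c, d, e, f, g, h, i, j}, the full vertex set. Edge coverage: each edge of G has both endpoints in at least one bag. Running intersection: for every vertex, the bags containing it form a connected subtree. All three properties hold, so this is a valid tree decomposition of width max|bag| − 1 = 3, and hence tw(G) ≤ 3.

Yes; width 3.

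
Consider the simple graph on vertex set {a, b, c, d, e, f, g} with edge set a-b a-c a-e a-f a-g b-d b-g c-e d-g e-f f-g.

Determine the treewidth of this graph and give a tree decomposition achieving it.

Treewidth 2.
One optimal decomposition is:
Bags: B1 = {a, f, g}  B2 = {a, b, g}  B3 = {b, d, g}  B4 = {a, e, f}  B5 = {a, c, e}
Tree: B1–B2, B2–B3, B1–B4, B4–B5

The largest bag has 3 vertices, giving width 2; this decomposition certifies tw(G) ≤ 2. For the lower bound, the 3 vertices {b, d, g} are pairwise adjacent, and any tree decomposition puts a clique entirely inside one bag — forcing width ≥ 2. Combining the bounds, tw(G) = 2.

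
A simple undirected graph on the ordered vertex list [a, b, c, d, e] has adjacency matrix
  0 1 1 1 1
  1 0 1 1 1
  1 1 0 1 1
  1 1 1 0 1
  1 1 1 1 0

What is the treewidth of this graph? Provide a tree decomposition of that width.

Treewidth 4.
Bags: B1 = {a, b, c, d, e}
Tree: (single bag)

A single bag containing all 5 vertices is trivially a valid decomposition of width 4. For the lower bound, the 5 vertices {a, b, c, d, e} are pairwise adjacent, and any tree decomposition puts a clique entirely inside one bag — forcing width ≥ 4. The upper and lower bounds meet at 4, so that is the treewidth.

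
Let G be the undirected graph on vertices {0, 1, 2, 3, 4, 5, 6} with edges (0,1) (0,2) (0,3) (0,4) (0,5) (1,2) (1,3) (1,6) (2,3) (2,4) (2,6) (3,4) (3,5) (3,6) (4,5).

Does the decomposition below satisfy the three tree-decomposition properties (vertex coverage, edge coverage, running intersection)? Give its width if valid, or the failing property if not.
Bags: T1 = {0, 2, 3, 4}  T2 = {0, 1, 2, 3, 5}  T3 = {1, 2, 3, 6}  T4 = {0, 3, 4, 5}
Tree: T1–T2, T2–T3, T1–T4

A tree decomposition must satisfy three properties: every vertex lies in some bag; for every edge, both endpoints lie together in some bag; and for every vertex, the bags containing it form a connected subtree. Here bags containing vertex 5 are not connected in the tree, so the decomposition is invalid.

No — bags containing vertex 5 are not connected in the tree.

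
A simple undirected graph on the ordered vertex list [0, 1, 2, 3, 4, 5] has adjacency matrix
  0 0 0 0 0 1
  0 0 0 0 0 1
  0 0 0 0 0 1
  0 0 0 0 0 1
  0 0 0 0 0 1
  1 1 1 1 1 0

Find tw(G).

A width-1 tree decomposition is:
Bags: B1 = {0, 5}  B2 = {2, 5}  B3 = {4, 5}  B4 = {1, 5}  B5 = {3, 5}
Tree: B1–B2, B2–B3, B3–B4, B2–B5
The largest bag has 2 vertices, giving width 1; this decomposition certifies tw(G) ≤ 1. Since G has at least one edge (e.g. 5–0), it is not an edgeless graph, so tw(G) ≥ 1. Combining the bounds, tw(G) = 1.

1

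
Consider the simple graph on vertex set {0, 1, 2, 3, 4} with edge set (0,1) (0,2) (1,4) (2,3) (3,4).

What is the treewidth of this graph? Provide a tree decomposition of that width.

Treewidth 2.
One such decomposition:
Bags: B1 = {0, 2, 3}  B2 = {0, 1, 3}  B3 = {1, 3, 4}
Tree: B1–B2, B2–B3

Every bag has size at most 3, so the width is 3 − 1 = 2 and tw(G) ≤ 2. For the lower bound, G contains the cycle 3–2–0–1–4–3, so G is not a forest; only forests have treewidth ≤ 1, hence tw(G) ≥ 2. Hence tw(G) = 2 exactly.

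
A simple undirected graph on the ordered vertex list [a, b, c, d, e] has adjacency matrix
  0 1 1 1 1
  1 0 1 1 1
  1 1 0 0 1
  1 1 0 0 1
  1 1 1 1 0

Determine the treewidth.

3

A width-3 tree decomposition is:
Bags: B1 = {a, b, d, e}  B2 = {a, b, c, e}
Tree: B1–B2
Every bag has size at most 4, so the width is 4 − 1 = 3 and tw(G) ≤ 3. For the lower bound, the 4 vertices {a, b, d, e} are pairwise adjacent, and any tree decomposition puts a clique entirely inside one bag — forcing width ≥ 3. The upper and lower bounds meet at 3, so that is the treewidth.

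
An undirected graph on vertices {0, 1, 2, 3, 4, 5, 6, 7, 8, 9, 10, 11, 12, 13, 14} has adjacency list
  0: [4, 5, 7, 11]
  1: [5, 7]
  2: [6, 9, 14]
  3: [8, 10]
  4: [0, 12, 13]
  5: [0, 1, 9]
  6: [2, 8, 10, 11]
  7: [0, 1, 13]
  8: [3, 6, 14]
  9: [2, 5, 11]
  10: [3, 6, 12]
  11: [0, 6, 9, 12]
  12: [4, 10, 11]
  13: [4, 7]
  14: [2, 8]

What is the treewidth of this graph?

3

A width-3 tree decomposition is:
Bags: B1 = {1, 4, 7, 13}  B2 = {0, 1, 4, 7}  B3 = {0, 1, 4, 5}  B4 = {0, 4, 5, 12}  B5 = {0, 5, 11, 12}  B6 = {5, 9, 11, 12}  B7 = {9, 10, 11, 12}  B8 = {6, 9, 10, 11}  B9 = {2, 6, 9, 10}  B10 = {2, 3, 6, 10}  B11 = {2, 3, 6, 8}  B12 = {2, 3, 8, 14}
Tree: B1–B2, B2–B3, B3–B4, B4–B5, B5–B6, B6–B7, B7–B8, B8–B9, B9–B10, B10–B11, B11–B12
Every bag has size at most 4, so the width is 4 − 1 = 3 and tw(G) ≤ 3. For the lower bound: the 4 vertex sets {1,7,13}, {4}, {0}, {5,9,11,12} are disjoint, each induces a connected subgraph, and every pair is joined by at least one edge of G. Contracting each set to a single vertex therefore yields K_{4} as a minor, and since treewidth is minor-monotone, tw(G) ≥ tw(K_{4}) = 3. Hence tw(G) = 3 exactly.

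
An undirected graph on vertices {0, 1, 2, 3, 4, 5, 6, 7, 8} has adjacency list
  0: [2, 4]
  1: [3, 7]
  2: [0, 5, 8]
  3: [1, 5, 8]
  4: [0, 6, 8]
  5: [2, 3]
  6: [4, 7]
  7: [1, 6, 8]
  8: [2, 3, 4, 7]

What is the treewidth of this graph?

3

A width-3 tree decomposition is:
Bags: B1 = {1, 3, 5, 7}  B2 = {3, 5, 7, 8}  B3 = {2, 5, 7, 8}  B4 = {2, 6, 7, 8}  B5 = {2, 4, 6, 8}  B6 = {0, 2, 4, 6}
Tree: B1–B2, B2–B3, B3–B4, B4–B5, B5–B6
Each bag holds 4 vertices, so the decomposition has width 3, which upper-bounds the treewidth. For the lower bound: the 4 vertex sets {1,3,5}, {7}, {8}, {0,2,4,6} are disjoint, each induces a connected subgraph, and every pair is joined by at least one edge of G. Contracting each set to a single vertex therefore yields K_{4} as a minor, and since treewidth is minor-monotone, tw(G) ≥ tw(K_{4}) = 3. Hence tw(G) = 3 exactly.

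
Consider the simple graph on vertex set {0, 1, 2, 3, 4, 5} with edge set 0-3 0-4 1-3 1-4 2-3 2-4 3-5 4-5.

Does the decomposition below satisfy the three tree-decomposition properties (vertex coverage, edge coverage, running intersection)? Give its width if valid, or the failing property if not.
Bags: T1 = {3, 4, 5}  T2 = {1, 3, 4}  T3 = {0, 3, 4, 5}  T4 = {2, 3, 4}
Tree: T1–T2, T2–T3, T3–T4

No — bags containing vertex 5 are not connected in the tree.

A tree decomposition must satisfy three properties: every vertex lies in some bag; for every edge, both endpoints lie together in some bag; and for every vertex, the bags containing it form a connected subtree. Here bags containing vertex 5 are not connected in the tree, so the decomposition is invalid.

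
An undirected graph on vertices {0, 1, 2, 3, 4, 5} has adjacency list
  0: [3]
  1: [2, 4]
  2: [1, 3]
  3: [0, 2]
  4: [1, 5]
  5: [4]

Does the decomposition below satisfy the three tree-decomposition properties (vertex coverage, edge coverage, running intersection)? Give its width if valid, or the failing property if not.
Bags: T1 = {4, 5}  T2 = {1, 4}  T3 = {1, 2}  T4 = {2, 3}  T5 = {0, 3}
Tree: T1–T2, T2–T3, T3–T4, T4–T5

Yes; width 1.

Checking the three conditions: (i) the bags cover all of {0, 1, 2, 3, 4, 5}; (ii) for each edge, some bag contains both endpoints; (iii) the bags containing any fixed vertex form a subtree. All hold, so the decomposition is valid with width 2 − 1 = 1.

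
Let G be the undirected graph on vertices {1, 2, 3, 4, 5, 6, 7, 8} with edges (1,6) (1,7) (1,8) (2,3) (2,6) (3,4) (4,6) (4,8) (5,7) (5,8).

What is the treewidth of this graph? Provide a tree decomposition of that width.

Treewidth 2.
One optimal decomposition is:
Bags: B1 = {1, 5, 7}  B2 = {1, 5, 8}  B3 = {1, 6, 8}  B4 = {4, 6, 8}  B5 = {2, 4, 6}  B6 = {2, 3, 4}
Tree: B1–B2, B2–B3, B3–B4, B4–B5, B5–B6

Every bag has size at most 3, so the width is 3 − 1 = 2 and tw(G) ≤ 2. For the lower bound, G contains the cycle 7–5–8–1–7, so G is not a forest; only forests have treewidth ≤ 1, hence tw(G) ≥ 2. Therefore the treewidth is 2.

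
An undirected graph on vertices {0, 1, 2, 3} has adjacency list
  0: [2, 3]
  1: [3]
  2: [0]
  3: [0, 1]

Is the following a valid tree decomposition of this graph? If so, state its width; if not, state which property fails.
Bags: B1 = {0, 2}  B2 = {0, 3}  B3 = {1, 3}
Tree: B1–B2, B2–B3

Yes; width 1.

Vertex coverage: the bags together contain {0, 1, 2, 3}, the full vertex set. Edge coverage: each edge of G has both endpoints in at least one bag. Running intersection: for every vertex, the bags containing it form a connected subtree. All three properties hold, so this is a valid tree decomposition of width max|bag| − 1 = 1, and hence tw(G) ≤ 1.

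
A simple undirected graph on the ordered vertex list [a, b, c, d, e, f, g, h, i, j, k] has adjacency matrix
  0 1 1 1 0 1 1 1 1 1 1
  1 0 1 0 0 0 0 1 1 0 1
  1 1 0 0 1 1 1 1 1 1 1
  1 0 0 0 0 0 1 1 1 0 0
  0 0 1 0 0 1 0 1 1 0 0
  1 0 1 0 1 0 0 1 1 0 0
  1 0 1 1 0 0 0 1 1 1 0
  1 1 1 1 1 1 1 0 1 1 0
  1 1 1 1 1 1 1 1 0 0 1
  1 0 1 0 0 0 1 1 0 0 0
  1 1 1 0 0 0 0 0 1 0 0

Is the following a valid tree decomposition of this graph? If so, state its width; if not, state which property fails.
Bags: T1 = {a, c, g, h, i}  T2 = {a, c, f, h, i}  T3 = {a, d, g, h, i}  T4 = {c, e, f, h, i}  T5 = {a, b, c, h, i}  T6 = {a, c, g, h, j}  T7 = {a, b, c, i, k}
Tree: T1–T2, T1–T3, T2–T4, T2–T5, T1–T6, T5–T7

Yes; width 4.

Checking the three conditions: (i) the bags cover all of {a, b, c, d, e, f, g, h, i, j, k}; (ii) for each edge, some bag contains both endpoints; (iii) the bags containing any fixed vertex form a subtree. All hold, so the decomposition is valid with width 5 − 1 = 4.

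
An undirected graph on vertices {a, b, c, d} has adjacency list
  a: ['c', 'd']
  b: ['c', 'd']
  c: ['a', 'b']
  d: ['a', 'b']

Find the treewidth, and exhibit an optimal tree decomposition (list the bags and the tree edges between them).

Every bag has size at most 3, so the width is 3 − 1 = 2 and tw(G) ≤ 2. The edges b–d–a–c–b form a cycle, so G is not a tree and its treewidth is at least 2. Therefore the treewidth is 2.

Treewidth 2.
One optimal decomposition is:
Bags: B1 = {a, b, d}  B2 = {a, b, c}
Tree: B1–B2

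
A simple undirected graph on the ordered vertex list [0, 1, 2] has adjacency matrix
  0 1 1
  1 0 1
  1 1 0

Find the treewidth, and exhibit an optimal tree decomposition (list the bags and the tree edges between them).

A single bag containing all 3 vertices is trivially a valid decomposition of width 2. On the other hand G contains the 3-clique {0, 1, 2}. A clique must lie in a single bag of any decomposition, so no decomposition can have width below 2. Combining the bounds, tw(G) = 2.

Treewidth 2.
Bags: B1 = {0, 1, 2}
Tree: (single bag)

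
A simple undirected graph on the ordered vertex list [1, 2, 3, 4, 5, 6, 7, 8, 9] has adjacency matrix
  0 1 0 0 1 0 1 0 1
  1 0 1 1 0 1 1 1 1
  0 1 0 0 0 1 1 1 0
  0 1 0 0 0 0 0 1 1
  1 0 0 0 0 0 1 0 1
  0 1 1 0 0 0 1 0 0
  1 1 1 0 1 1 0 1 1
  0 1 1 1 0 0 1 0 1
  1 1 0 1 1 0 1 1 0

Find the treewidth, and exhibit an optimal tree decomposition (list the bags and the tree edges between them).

Every bag has size at most 4, so the width is 4 − 1 = 3 and tw(G) ≤ 3. For the lower bound, the 4 vertices {2, 4, 8, 9} are pairwise adjacent, and any tree decomposition puts a clique entirely inside one bag — forcing width ≥ 3. Therefore the treewidth is 3.

Treewidth 3.
One such decomposition:
Bags: B1 = {2, 3, 7, 8}  B2 = {2, 7, 8, 9}  B3 = {2, 3, 6, 7}  B4 = {1, 2, 7, 9}  B5 = {1, 5, 7, 9}  B6 = {2, 4, 8, 9}
Tree: B1–B2, B1–B3, B2–B4, B4–B5, B2–B6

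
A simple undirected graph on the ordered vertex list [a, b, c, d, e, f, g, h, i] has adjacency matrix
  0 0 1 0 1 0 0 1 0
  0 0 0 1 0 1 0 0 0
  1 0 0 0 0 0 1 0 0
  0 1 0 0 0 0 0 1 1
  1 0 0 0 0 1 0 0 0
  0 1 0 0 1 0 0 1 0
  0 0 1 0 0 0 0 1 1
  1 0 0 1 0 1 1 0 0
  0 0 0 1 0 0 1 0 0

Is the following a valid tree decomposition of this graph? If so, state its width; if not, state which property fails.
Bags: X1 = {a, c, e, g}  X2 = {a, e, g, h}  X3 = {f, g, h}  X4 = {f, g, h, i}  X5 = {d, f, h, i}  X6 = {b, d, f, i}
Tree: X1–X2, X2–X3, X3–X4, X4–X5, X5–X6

No — edge (e,f) lies in no bag.

A tree decomposition must satisfy three properties: every vertex lies in some bag; for every edge, both endpoints lie together in some bag; and for every vertex, the bags containing it form a connected subtree. Here edge (e,f) lies in no bag, so the decomposition is invalid.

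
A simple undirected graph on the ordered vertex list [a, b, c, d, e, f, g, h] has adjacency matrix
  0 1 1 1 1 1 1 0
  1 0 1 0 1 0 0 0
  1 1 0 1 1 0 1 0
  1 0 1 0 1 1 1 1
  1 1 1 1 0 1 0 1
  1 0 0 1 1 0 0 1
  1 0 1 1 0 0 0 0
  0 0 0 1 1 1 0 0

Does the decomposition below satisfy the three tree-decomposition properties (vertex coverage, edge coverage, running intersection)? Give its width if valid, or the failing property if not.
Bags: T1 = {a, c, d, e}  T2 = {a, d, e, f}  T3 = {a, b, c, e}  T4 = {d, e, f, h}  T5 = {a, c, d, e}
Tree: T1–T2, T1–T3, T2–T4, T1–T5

A tree decomposition must satisfy three properties: every vertex lies in some bag; for every edge, both endpoints lie together in some bag; and for every vertex, the bags containing it form a connected subtree. Here vertex g appears in no bag, so the decomposition is invalid.

No — vertex g appears in no bag.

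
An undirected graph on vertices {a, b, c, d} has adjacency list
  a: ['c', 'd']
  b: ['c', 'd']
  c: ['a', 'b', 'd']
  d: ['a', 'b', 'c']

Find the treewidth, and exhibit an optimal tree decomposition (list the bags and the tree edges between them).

The largest bag has 3 vertices, giving width 2; this decomposition certifies tw(G) ≤ 2. On the other hand G contains the 3-clique {a, c, d}. A clique must lie in a single bag of any decomposition, so no decomposition can have width below 2. The upper and lower bounds meet at 2, so that is the treewidth.

Treewidth 2.
One such decomposition:
Bags: B1 = {a, c, d}  B2 = {b, c, d}
Tree: B1–B2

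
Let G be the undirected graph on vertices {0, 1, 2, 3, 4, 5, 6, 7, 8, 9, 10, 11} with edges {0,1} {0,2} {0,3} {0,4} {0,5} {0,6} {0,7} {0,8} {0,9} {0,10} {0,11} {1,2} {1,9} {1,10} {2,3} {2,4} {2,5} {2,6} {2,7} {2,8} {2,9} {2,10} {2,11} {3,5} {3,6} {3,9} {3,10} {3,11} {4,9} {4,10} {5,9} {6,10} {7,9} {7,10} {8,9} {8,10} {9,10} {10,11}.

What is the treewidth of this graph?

A width-4 tree decomposition is:
Bags: B1 = {0, 2, 3, 10, 11}  B2 = {0, 2, 3, 6, 10}  B3 = {0, 2, 3, 9, 10}  B4 = {0, 2, 8, 9, 10}  B5 = {0, 1, 2, 9, 10}  B6 = {0, 2, 4, 9, 10}  B7 = {0, 2, 7, 9, 10}  B8 = {0, 2, 3, 5, 9}
Tree: B1–B2, B2–B3, B3–B4, B3–B5, B3–B6, B6–B7, B3–B8
Every bag has size at most 5, so the width is 5 − 1 = 4 and tw(G) ≤ 4. Conversely, {0, 1, 2, 9, 10} is a clique of size 5, and the vertices of any clique must share a bag in every tree decomposition; so some bag has ≥ 5 vertices and tw(G) ≥ 4. Therefore the treewidth is 4.

4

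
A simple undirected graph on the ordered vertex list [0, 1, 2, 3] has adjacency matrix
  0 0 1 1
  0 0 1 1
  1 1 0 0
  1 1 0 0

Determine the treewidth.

2

A width-2 tree decomposition is:
Bags: B1 = {0, 1, 3}  B2 = {0, 1, 2}
Tree: B1–B2
Each bag holds 3 vertices, so the decomposition has width 2, which upper-bounds the treewidth. The edges 0–3–1–2–0 form a cycle, so G is not a tree and its treewidth is at least 2. Therefore the treewidth is 2.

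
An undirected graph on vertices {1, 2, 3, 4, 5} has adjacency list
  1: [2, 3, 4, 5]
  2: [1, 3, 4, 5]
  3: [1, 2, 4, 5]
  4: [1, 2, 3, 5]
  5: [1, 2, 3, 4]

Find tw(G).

A width-4 tree decomposition is:
Bags: B1 = {1, 2, 3, 4, 5}
Tree: (single bag)
With just one bag of size 5, the width is 5 − 1 = 4, so tw(G) ≤ 4. For the lower bound, the 5 vertices {1, 2, 3, 4, 5} are pairwise adjacent, and any tree decomposition puts a clique entirely inside one bag — forcing width ≥ 4. Combining the bounds, tw(G) = 4.

4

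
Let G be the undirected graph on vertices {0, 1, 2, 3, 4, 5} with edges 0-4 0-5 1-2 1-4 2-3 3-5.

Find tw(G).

A width-2 tree decomposition is:
Bags: B1 = {1, 2, 3}  B2 = {1, 3, 4}  B3 = {0, 3, 4}  B4 = {0, 3, 5}
Tree: B1–B2, B2–B3, B3–B4
Each bag holds 3 vertices, so the decomposition has width 2, which upper-bounds the treewidth. The edges 3–2–1–4–0–5–3 form a cycle, so G is not a tree and its treewidth is at least 2. Therefore the treewidth is 2.

2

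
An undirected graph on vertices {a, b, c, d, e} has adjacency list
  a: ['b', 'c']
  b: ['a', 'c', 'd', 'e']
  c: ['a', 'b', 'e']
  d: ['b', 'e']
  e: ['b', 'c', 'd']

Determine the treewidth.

2

A width-2 tree decomposition is:
Bags: B1 = {b, c, e}  B2 = {b, d, e}  B3 = {a, b, c}
Tree: B1–B2, B1–B3
Every bag has size at most 3, so the width is 3 − 1 = 2 and tw(G) ≤ 2. For the lower bound, the 3 vertices {b, d, e} are pairwise adjacent, and any tree decomposition puts a clique entirely inside one bag — forcing width ≥ 2. Combining the bounds, tw(G) = 2.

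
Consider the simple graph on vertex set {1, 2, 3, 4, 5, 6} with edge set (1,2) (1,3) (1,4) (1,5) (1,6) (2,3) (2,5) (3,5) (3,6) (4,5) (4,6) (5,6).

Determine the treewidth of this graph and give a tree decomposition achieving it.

Every bag has size at most 4, so the width is 4 − 1 = 3 and tw(G) ≤ 3. On the other hand G contains the 4-clique {1, 2, 3, 5}. A clique must lie in a single bag of any decomposition, so no decomposition can have width below 3. The upper and lower bounds meet at 3, so that is the treewidth.

Treewidth 3.
One such decomposition:
Bags: B1 = {1, 3, 5, 6}  B2 = {1, 4, 5, 6}  B3 = {1, 2, 3, 5}
Tree: B1–B2, B1–B3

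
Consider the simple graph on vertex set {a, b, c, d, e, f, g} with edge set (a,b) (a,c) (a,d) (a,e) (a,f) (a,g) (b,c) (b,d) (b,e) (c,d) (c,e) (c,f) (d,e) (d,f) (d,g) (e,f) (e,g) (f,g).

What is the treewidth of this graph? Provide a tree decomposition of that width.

Treewidth 4.
One such decomposition:
Bags: B1 = {a, d, e, f, g}  B2 = {a, c, d, e, f}  B3 = {a, b, c, d, e}
Tree: B1–B2, B2–B3

The largest bag has 5 vertices, giving width 4; this decomposition certifies tw(G) ≤ 4. On the other hand G contains the 5-clique {a, d, e, f, g}. A clique must lie in a single bag of any decomposition, so no decomposition can have width below 4. Combining the bounds, tw(G) = 4.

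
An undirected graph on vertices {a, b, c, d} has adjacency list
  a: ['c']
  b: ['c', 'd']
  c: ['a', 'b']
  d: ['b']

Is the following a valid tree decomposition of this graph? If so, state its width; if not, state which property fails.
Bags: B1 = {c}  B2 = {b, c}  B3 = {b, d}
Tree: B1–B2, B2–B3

A tree decomposition must satisfy three properties: every vertex lies in some bag; for every edge, both endpoints lie together in some bag; and for every vertex, the bags containing it form a connected subtree. Here vertex a appears in no bag, so the decomposition is invalid.

No — vertex a appears in no bag.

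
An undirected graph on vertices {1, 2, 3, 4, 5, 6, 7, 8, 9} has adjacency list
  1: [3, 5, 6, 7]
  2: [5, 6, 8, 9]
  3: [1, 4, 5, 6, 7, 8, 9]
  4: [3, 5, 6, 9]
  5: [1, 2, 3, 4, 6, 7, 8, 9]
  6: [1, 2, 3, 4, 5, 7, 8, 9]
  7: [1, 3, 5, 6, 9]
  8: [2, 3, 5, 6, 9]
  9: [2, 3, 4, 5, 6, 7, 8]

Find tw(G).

A width-4 tree decomposition is:
Bags: B1 = {3, 5, 6, 7, 9}  B2 = {3, 5, 6, 8, 9}  B3 = {2, 5, 6, 8, 9}  B4 = {3, 4, 5, 6, 9}  B5 = {1, 3, 5, 6, 7}
Tree: B1–B2, B2–B3, B1–B4, B1–B5
Each bag holds 5 vertices, so the decomposition has width 4, which upper-bounds the treewidth. Conversely, {2, 5, 6, 8, 9} is a clique of size 5, and the vertices of any clique must share a bag in every tree decomposition; so some bag has ≥ 5 vertices and tw(G) ≥ 4. Hence tw(G) = 4 exactly.

4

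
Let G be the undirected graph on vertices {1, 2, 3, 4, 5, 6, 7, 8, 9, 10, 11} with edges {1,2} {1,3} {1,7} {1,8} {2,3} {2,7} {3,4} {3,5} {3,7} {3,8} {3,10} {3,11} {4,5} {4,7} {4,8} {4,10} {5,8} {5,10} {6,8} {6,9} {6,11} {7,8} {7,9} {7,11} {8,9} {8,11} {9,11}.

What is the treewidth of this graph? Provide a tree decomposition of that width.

Treewidth 3.
One such decomposition:
Bags: B1 = {3, 4, 7, 8}  B2 = {3, 7, 8, 11}  B3 = {7, 8, 9, 11}  B4 = {6, 8, 9, 11}  B5 = {3, 4, 5, 8}  B6 = {1, 3, 7, 8}  B7 = {1, 2, 3, 7}  B8 = {3, 4, 5, 10}
Tree: B1–B2, B2–B3, B3–B4, B1–B5, B2–B6, B6–B7, B5–B8

Every bag has size at most 4, so the width is 4 − 1 = 3 and tw(G) ≤ 3. On the other hand G contains the 4-clique {6, 8, 9, 11}. A clique must lie in a single bag of any decomposition, so no decomposition can have width below 3. The upper and lower bounds meet at 3, so that is the treewidth.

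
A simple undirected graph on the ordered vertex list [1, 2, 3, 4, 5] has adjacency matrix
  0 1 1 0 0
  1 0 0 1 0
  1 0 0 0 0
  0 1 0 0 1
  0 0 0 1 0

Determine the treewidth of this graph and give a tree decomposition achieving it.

Treewidth 1.
One such decomposition:
Bags: B1 = {1, 3}  B2 = {1, 2}  B3 = {2, 4}  B4 = {4, 5}
Tree: B1–B2, B2–B3, B3–B4

The largest bag has 2 vertices, giving width 1; this decomposition certifies tw(G) ≤ 1. Any graph with an edge has treewidth ≥ 1, and G has the edge 3–1. The upper and lower bounds meet at 1, so that is the treewidth.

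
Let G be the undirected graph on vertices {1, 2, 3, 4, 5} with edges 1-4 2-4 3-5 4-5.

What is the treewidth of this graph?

1

A width-1 tree decomposition is:
Bags: B1 = {1, 4}  B2 = {2, 4}  B3 = {4, 5}  B4 = {3, 5}
Tree: B1–B2, B1–B3, B3–B4
The largest bag has 2 vertices, giving width 1; this decomposition certifies tw(G) ≤ 1. Any graph with an edge has treewidth ≥ 1, and G has the edge 1–4. Therefore the treewidth is 1.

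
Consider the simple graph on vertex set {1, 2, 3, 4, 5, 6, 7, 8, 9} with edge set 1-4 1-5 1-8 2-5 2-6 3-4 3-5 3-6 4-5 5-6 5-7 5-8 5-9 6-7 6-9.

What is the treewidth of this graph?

A width-2 tree decomposition is:
Bags: B1 = {1, 4, 5}  B2 = {1, 5, 8}  B3 = {3, 4, 5}  B4 = {3, 5, 6}  B5 = {5, 6, 9}  B6 = {5, 6, 7}  B7 = {2, 5, 6}
Tree: B1–B2, B1–B3, B3–B4, B4–B5, B5–B6, B5–B7
Every bag has size at most 3, so the width is 3 − 1 = 2 and tw(G) ≤ 2. On the other hand G contains the 3-clique {1, 5, 8}. A clique must lie in a single bag of any decomposition, so no decomposition can have width below 2. Hence tw(G) = 2 exactly.

2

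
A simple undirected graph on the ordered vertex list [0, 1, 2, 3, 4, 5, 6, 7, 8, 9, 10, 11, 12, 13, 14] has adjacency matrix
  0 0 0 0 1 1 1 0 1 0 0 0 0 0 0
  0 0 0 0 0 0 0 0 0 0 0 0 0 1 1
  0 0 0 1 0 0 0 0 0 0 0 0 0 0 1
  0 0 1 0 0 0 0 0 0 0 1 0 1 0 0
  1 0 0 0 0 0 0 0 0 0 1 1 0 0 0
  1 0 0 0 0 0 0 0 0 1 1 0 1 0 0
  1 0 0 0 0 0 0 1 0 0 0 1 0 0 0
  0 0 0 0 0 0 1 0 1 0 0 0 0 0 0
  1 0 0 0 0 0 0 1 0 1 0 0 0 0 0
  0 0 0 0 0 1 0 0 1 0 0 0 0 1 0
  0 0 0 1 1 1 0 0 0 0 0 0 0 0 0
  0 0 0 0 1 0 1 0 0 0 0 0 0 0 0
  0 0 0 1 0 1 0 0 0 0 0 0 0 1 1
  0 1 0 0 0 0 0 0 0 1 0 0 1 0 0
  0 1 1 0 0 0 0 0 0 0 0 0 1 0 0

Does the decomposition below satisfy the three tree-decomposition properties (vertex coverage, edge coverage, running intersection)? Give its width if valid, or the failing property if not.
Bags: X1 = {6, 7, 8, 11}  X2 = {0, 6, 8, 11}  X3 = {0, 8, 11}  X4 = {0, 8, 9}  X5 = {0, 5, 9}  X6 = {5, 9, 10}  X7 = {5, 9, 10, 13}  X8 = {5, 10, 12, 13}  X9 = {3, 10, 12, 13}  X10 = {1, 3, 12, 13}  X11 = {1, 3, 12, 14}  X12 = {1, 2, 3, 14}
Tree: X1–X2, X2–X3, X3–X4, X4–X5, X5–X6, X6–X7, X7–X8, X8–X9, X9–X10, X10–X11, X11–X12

No — vertex 4 appears in no bag.

A tree decomposition must satisfy three properties: every vertex lies in some bag; for every edge, both endpoints lie together in some bag; and for every vertex, the bags containing it form a connected subtree. Here vertex 4 appears in no bag, so the decomposition is invalid.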